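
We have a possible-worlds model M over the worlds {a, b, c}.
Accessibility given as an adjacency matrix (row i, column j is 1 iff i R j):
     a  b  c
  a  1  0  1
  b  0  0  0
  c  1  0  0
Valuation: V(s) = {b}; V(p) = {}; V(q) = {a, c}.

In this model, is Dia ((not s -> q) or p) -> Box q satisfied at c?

At c: Dia ((not s -> q) or p) is true, Box q is true, so Dia ((not s -> q) or p) -> Box q is true.
  At c: Dia ((not s -> q) or p) requires (not s -> q) or p at some successor in {a}.
    (not s -> q) or p holds at a, so Dia ((not s -> q) or p) is true at c.
  At c: Box q requires q at every successor {a}.
    At a: q is true.
  So Box q is true at c.

Yes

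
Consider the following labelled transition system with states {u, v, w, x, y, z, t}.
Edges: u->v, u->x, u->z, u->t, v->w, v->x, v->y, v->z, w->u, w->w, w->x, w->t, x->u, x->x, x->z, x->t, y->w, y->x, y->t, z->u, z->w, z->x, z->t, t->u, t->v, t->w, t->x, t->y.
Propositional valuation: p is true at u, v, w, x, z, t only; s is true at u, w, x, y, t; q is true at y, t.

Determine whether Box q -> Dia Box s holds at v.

Yes

Recall that Box ψ holds at a world iff ψ holds at every accessible world, and Dia ψ holds iff ψ holds at some accessible world.
At v: Box q is false, Dia Box s is true, so Box q -> Dia Box s is true.
  At v: Box q requires q at every successor {w, x, y, z}.
    q fails at w, so Box q is false at v.
  At v: Dia Box s requires Box s at some successor in {w, x, y, z}.
    Box s holds at w, so Dia Box s is true at v.
      At w: Box s requires s at every successor {u, w, x, t}.
        At u: s is true.
        At w: s is true.
        At x: s is true.
        At t: s is true.
      So Box s is true at w.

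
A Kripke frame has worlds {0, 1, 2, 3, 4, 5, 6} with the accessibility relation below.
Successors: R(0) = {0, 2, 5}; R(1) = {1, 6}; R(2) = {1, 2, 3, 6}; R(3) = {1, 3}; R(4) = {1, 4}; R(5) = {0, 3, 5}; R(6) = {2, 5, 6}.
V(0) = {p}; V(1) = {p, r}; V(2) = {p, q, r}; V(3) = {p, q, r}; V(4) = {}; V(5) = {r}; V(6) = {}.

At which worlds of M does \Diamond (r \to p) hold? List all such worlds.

Let φ = \Diamond (r \to p). Evaluate φ at each world:
  0 (successors {0, 2, 5}): φ is true.
  1 (successors {1, 6}): φ is true.
  2 (successors {1, 2, 3, 6}): φ is true.
  3 (successors {1, 3}): φ is true.
  4 (successors {1, 4}): φ is true.
  5 (successors {0, 3, 5}): φ is true.
  6 (successors {2, 5, 6}): φ is true.
For instance, at 2:
  At 2: \Diamond (r \to p) requires r \to p at some successor in {1, 2, 3, 6}.
    r \to p holds at 1, so \Diamond (r \to p) is true at 2.
Satisfying worlds: {0, 1, 2, 3, 4, 5, 6}

0, 1, 2, 3, 4, 5, 6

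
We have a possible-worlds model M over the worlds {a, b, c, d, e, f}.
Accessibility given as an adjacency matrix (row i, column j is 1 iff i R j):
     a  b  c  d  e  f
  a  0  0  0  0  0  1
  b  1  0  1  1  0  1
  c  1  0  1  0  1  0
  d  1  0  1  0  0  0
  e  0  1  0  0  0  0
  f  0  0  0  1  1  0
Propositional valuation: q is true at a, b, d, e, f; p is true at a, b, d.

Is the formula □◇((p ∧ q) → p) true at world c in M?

Yes

At c: □◇((p ∧ q) → p) requires ◇((p ∧ q) → p) at every successor {a, c, e}.
    At a: ◇((p ∧ q) → p) requires (p ∧ q) → p at some successor in {f}.
      (p ∧ q) → p holds at f, so ◇((p ∧ q) → p) is true at a.
    At c: ◇((p ∧ q) → p) requires (p ∧ q) → p at some successor in {a, c, e}.
      (p ∧ q) → p holds at a, so ◇((p ∧ q) → p) is true at c.
    At e: ◇((p ∧ q) → p) requires (p ∧ q) → p at some successor in {b}.
      (p ∧ q) → p holds at b, so ◇((p ∧ q) → p) is true at e.
So □◇((p ∧ q) → p) is true at c.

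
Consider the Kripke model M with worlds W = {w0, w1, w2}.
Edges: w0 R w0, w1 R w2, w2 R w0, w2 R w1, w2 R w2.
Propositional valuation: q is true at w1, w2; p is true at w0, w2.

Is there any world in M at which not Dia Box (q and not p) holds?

Let φ = not Dia Box (q and not p). Evaluate φ at each world:
  w0 (successors {w0}): φ is true.
  w1 (successors {w2}): φ is true.
  w2 (successors {w0, w1, w2}): φ is true.
Detail at w0 (witness):
  At w0: Dia Box (q and not p) is false, so not Dia Box (q and not p) is true.
    At w0: Dia Box (q and not p) requires Box (q and not p) at some successor in {w0}.
      At w0: Box (q and not p) is false.
    So Dia Box (q and not p) is false at w0.

Yes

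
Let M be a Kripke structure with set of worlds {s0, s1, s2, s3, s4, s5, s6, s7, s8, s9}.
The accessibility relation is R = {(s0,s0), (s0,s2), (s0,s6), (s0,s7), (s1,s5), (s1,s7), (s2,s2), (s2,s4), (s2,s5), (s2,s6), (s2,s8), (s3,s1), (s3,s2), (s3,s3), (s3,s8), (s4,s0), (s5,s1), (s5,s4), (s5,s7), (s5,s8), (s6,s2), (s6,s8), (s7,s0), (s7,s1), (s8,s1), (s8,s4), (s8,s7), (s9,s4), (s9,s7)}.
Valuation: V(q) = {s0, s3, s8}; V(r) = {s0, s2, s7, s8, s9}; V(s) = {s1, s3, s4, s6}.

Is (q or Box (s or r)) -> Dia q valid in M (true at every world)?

No

Let φ = (q or Box (s or r)) -> Dia q. Evaluate φ at each world:
  s0 (successors {s0, s2, s6, s7}): φ is true.
  s1 (successors {s5, s7}): φ is true.
  s2 (successors {s2, s4, s5, s6, s8}): φ is true.
  s3 (successors {s1, s2, s3, s8}): φ is true.
  s4 (successors {s0}): φ is true.
  s5 (successors {s1, s4, s7, s8}): φ is true.
  s6 (successors {s2, s8}): φ is true.
  s7 (successors {s0, s1}): φ is true.
  s8 (successors {s1, s4, s7}): φ is false.
  s9 (successors {s4, s7}): φ is false.
Detail at s8 (counterexample):
  At s8: q or Box (s or r) is true, Dia q is false, so (q or Box (s or r)) -> Dia q is false.
    At s8: q is true, Box (s or r) is true, so q or Box (s or r) is true.
      At s8: Box (s or r) requires s or r at every successor {s1, s4, s7}.
        At s1: s or r is true.
        At s4: s or r is true.
        At s7: s or r is true.
      So Box (s or r) is true at s8.
    At s8: Dia q requires q at some successor in {s1, s4, s7}.
      At s1: q is false.
      At s4: q is false.
      At s7: q is false.
    So Dia q is false at s8.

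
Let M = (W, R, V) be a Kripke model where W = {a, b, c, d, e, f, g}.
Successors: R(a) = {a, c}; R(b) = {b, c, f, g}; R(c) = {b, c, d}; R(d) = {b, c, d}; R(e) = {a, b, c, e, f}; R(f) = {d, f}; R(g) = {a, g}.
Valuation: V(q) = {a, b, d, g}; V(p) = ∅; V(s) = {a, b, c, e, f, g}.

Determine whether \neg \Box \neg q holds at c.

Recall that \Box ψ holds at a world iff ψ holds at every accessible world, and \Diamond ψ holds iff ψ holds at some accessible world.
At c: \Box \neg q is false, so \neg \Box \neg q is true.
  At c: \Box \neg q requires \neg q at every successor {b, c, d}.
    \neg q fails at b, so \Box \neg q is false at c.

Yes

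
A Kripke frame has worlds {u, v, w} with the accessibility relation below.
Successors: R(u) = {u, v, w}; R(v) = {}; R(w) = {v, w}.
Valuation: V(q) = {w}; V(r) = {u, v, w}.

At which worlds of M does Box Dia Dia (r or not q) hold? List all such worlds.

v

Let φ = Box Dia Dia (r or not q). Evaluate φ at each world:
  u (successors {u, v, w}): φ is false.
  v (successors ∅): φ is true.
  w (successors {v, w}): φ is false.
For instance, at u:
  At u: Box Dia Dia (r or not q) requires Dia Dia (r or not q) at every successor {u, v, w}.
    Dia Dia (r or not q) fails at v, so Box Dia Dia (r or not q) is false at u.
      At v: no accessible worlds, so Dia Dia (r or not q) is false.
Satisfying worlds: {v}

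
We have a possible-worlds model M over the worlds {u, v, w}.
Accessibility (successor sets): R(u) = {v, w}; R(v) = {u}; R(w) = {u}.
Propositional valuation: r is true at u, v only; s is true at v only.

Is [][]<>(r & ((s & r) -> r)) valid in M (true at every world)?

Yes

Recall that []ψ holds at a world iff ψ holds at every accessible world, and <>ψ holds iff ψ holds at some accessible world.
Let φ = [][]<>(r & ((s & r) -> r)). Evaluate φ at each world:
  u (successors {v, w}): φ is true.
  v (successors {u}): φ is true.
  w (successors {u}): φ is true.
For instance, at u:
  At u: [][]<>(r & ((s & r) -> r)) requires []<>(r & ((s & r) -> r)) at every successor {v, w}.
      At v: []<>(r & ((s & r) -> r)) requires <>(r & ((s & r) -> r)) at every successor {u}.
        At u: <>(r & ((s & r) -> r)) is true.
      So []<>(r & ((s & r) -> r)) is true at v.
      At w: []<>(r & ((s & r) -> r)) requires <>(r & ((s & r) -> r)) at every successor {u}.
        At u: <>(r & ((s & r) -> r)) is true.
      So []<>(r & ((s & r) -> r)) is true at w.
  So [][]<>(r & ((s & r) -> r)) is true at u.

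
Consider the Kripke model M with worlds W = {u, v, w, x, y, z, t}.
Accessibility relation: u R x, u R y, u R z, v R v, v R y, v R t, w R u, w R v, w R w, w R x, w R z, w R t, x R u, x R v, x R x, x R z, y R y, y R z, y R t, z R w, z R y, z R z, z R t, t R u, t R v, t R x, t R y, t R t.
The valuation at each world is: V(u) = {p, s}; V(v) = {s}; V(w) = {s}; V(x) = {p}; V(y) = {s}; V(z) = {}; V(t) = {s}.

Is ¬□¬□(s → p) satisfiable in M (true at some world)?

No

Let φ = ¬□¬□(s → p). Evaluate φ at each world:
  u (successors {x, y, z}): φ is false.
  v (successors {v, y, t}): φ is false.
  w (successors {u, v, w, x, z, t}): φ is false.
  x (successors {u, v, x, z}): φ is false.
  y (successors {y, z, t}): φ is false.
  z (successors {w, y, z, t}): φ is false.
  t (successors {u, v, x, y, t}): φ is false.
For instance, at t:
  At t: □¬□(s → p) is true, so ¬□¬□(s → p) is false.
    At t: □¬□(s → p) requires ¬□(s → p) at every successor {u, v, x, y, t}.
      At u: ¬□(s → p) is true.
      At v: ¬□(s → p) is true.
      At x: ¬□(s → p) is true.
      At y: ¬□(s → p) is true.
      At t: ¬□(s → p) is true.
    So □¬□(s → p) is true at t.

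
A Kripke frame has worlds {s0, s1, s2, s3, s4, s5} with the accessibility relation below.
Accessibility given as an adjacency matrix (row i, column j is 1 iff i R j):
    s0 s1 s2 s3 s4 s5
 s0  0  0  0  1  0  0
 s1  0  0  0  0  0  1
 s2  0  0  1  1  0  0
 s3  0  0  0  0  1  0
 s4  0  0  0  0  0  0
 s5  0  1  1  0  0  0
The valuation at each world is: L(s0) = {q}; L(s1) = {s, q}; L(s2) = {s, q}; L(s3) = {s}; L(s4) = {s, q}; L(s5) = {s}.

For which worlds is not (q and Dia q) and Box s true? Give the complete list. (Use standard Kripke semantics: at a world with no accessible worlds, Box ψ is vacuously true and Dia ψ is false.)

s0, s1, s3, s4, s5

Let φ = not (q and Dia q) and Box s. Evaluate φ at each world:
  s0 (successors {s3}): φ is true.
  s1 (successors {s5}): φ is true.
  s2 (successors {s2, s3}): φ is false.
  s3 (successors {s4}): φ is true.
  s4 (successors ∅): φ is true.
  s5 (successors {s1, s2}): φ is true.
For instance, at s0:
  At s0: not (q and Dia q) is true, Box s is true, so not (q and Dia q) and Box s is true.
    At s0: q and Dia q is false, so not (q and Dia q) is true.
      At s0: q is true, Dia q is false, so q and Dia q is false.
    At s0: Box s requires s at every successor {s3}.
      At s3: s is true.
    So Box s is true at s0.
Satisfying worlds: {s0, s1, s3, s4, s5}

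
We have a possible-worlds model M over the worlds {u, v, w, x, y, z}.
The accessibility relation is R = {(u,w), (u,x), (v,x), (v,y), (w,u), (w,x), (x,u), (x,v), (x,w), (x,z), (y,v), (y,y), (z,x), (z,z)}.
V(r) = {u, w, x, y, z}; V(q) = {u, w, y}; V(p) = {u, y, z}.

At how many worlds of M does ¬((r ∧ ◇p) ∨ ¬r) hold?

Let φ = ¬((r ∧ ◇p) ∨ ¬r). Evaluate φ at each world:
  u (successors {w, x}): φ is true.
  v (successors {x, y}): φ is false.
  w (successors {u, x}): φ is false.
  x (successors {u, v, w, z}): φ is false.
  y (successors {v, y}): φ is false.
  z (successors {x, z}): φ is false.
For instance, at x:
  At x: (r ∧ ◇p) ∨ ¬r is true, so ¬((r ∧ ◇p) ∨ ¬r) is false.
    At x: r ∧ ◇p is true, ¬r is false, so (r ∧ ◇p) ∨ ¬r is true.
      At x: r is true, ◇p is true, so r ∧ ◇p is true.
Satisfying worlds: {u}

1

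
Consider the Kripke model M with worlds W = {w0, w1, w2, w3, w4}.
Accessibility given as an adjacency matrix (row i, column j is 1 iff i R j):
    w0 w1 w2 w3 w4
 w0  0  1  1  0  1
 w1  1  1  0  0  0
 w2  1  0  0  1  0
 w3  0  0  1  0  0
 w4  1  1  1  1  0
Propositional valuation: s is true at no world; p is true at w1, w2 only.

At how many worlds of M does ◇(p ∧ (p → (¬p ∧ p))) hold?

0

Recall that ◇ψ holds at a world iff ψ holds at some accessible world.
Let φ = ◇(p ∧ (p → (¬p ∧ p))). Evaluate φ at each world:
  w0 (successors {w1, w2, w4}): φ is false.
  w1 (successors {w0, w1}): φ is false.
  w2 (successors {w0, w3}): φ is false.
  w3 (successors {w2}): φ is false.
  w4 (successors {w0, w1, w2, w3}): φ is false.
For instance, at w2:
  At w2: ◇(p ∧ (p → (¬p ∧ p))) requires p ∧ (p → (¬p ∧ p)) at some successor in {w0, w3}.
    At w0: p ∧ (p → (¬p ∧ p)) is false.
    At w3: p ∧ (p → (¬p ∧ p)) is false.
  So ◇(p ∧ (p → (¬p ∧ p))) is false at w2.
Satisfying worlds: none.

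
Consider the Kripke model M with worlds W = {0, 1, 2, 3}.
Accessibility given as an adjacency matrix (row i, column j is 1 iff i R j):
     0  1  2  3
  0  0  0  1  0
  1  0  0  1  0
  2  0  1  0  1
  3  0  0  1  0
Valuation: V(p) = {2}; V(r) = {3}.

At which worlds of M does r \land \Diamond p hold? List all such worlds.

3

Let φ = r \land \Diamond p. Evaluate φ at each world:
  0 (successors {2}): φ is false.
  1 (successors {2}): φ is false.
  2 (successors {1, 3}): φ is false.
  3 (successors {2}): φ is true.
For instance, at 3:
  At 3: r is true, \Diamond p is true, so r \land \Diamond p is true.
    At 3: \Diamond p requires p at some successor in {2}.
      p holds at 2, so \Diamond p is true at 3.
Satisfying worlds: {3}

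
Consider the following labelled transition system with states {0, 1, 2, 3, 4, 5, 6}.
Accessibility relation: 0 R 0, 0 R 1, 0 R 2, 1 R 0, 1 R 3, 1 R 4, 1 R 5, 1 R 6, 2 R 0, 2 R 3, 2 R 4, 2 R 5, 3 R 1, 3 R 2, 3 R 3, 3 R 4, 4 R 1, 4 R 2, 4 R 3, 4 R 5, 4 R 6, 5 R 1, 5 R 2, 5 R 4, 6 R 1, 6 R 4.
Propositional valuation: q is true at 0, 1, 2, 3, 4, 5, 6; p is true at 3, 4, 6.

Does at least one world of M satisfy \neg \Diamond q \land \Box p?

No

Let φ = \neg \Diamond q \land \Box p. Evaluate φ at each world:
  0 (successors {0, 1, 2}): φ is false.
  1 (successors {0, 3, 4, 5, 6}): φ is false.
  2 (successors {0, 3, 4, 5}): φ is false.
  3 (successors {1, 2, 3, 4}): φ is false.
  4 (successors {1, 2, 3, 5, 6}): φ is false.
  5 (successors {1, 2, 4}): φ is false.
  6 (successors {1, 4}): φ is false.
For instance, at 6:
  At 6: \neg \Diamond q is false, \Box p is false, so \neg \Diamond q \land \Box p is false.
    At 6: \Diamond q is true, so \neg \Diamond q is false.
      At 6: \Diamond q requires q at some successor in {1, 4}.
        q holds at 1, so \Diamond q is true at 6.
    At 6: \Box p requires p at every successor {1, 4}.
      p fails at 1, so \Box p is false at 6.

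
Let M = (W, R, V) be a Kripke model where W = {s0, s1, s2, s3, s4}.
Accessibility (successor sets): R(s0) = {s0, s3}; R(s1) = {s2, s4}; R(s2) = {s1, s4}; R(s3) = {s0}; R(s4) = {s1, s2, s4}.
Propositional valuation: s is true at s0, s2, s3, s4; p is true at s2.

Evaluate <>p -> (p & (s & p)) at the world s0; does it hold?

Yes

Recall that <>ψ holds at a world iff ψ holds at some accessible world.
At s0: <>p is false, p & (s & p) is false, so <>p -> (p & (s & p)) is true.
  At s0: <>p requires p at some successor in {s0, s3}.
    At s0: p is false.
    At s3: p is false.
  So <>p is false at s0.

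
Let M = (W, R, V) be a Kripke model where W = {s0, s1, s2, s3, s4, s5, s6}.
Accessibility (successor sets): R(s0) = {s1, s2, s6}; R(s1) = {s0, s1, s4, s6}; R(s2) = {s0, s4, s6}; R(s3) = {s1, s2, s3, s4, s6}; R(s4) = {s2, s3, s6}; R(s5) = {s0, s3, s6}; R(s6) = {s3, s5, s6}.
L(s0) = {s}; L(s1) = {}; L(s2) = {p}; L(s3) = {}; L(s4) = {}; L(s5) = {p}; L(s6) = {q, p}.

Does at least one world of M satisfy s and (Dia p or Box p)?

Yes

Let φ = s and (Dia p or Box p). Evaluate φ at each world:
  s0 (successors {s1, s2, s6}): φ is true.
  s1 (successors {s0, s1, s4, s6}): φ is false.
  s2 (successors {s0, s4, s6}): φ is false.
  s3 (successors {s1, s2, s3, s4, s6}): φ is false.
  s4 (successors {s2, s3, s6}): φ is false.
  s5 (successors {s0, s3, s6}): φ is false.
  s6 (successors {s3, s5, s6}): φ is false.
Detail at s0 (witness):
  At s0: s is true, Dia p or Box p is true, so s and (Dia p or Box p) is true.
    At s0: Dia p is true, Box p is false, so Dia p or Box p is true.
      At s0: Dia p requires p at some successor in {s1, s2, s6}.
        p holds at s2, so Dia p is true at s0.
      At s0: Box p requires p at every successor {s1, s2, s6}.
        p fails at s1, so Box p is false at s0.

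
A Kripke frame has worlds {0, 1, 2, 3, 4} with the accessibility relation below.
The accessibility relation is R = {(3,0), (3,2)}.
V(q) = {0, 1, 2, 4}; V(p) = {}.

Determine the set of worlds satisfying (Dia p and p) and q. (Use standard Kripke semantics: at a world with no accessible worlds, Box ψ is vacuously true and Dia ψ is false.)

none

Let φ = (Dia p and p) and q. Evaluate φ at each world:
  0 (successors ∅): φ is false.
  1 (successors ∅): φ is false.
  2 (successors ∅): φ is false.
  3 (successors {0, 2}): φ is false.
  4 (successors ∅): φ is false.
For instance, at 3:
  At 3: Dia p and p is false, q is false, so (Dia p and p) and q is false.
    At 3: Dia p is false, p is false, so Dia p and p is false.
      At 3: Dia p requires p at some successor in {0, 2}.
        At 0: p is false.
        At 2: p is false.
      So Dia p is false at 3.
Satisfying worlds: none.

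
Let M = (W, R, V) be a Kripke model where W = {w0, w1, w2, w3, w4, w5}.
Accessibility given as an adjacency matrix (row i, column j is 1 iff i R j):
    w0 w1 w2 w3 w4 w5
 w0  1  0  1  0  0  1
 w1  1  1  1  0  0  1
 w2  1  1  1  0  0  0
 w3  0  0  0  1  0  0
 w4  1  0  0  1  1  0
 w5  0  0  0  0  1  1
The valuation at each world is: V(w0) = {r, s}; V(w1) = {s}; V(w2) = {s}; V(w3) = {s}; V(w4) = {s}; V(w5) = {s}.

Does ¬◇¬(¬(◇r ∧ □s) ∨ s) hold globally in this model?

Let φ = ¬◇¬(¬(◇r ∧ □s) ∨ s). Evaluate φ at each world:
  w0 (successors {w0, w2, w5}): φ is true.
  w1 (successors {w0, w1, w2, w5}): φ is true.
  w2 (successors {w0, w1, w2}): φ is true.
  w3 (successors {w3}): φ is true.
  w4 (successors {w0, w3, w4}): φ is true.
  w5 (successors {w4, w5}): φ is true.
For instance, at w1:
  At w1: ◇¬(¬(◇r ∧ □s) ∨ s) is false, so ¬◇¬(¬(◇r ∧ □s) ∨ s) is true.
    At w1: ◇¬(¬(◇r ∧ □s) ∨ s) requires ¬(¬(◇r ∧ □s) ∨ s) at some successor in {w0, w1, w2, w5}.
      At w0: ¬(¬(◇r ∧ □s) ∨ s) is false.
      At w1: ¬(¬(◇r ∧ □s) ∨ s) is false.
      At w2: ¬(¬(◇r ∧ □s) ∨ s) is false.
      At w5: ¬(¬(◇r ∧ □s) ∨ s) is false.
    So ◇¬(¬(◇r ∧ □s) ∨ s) is false at w1.

Yes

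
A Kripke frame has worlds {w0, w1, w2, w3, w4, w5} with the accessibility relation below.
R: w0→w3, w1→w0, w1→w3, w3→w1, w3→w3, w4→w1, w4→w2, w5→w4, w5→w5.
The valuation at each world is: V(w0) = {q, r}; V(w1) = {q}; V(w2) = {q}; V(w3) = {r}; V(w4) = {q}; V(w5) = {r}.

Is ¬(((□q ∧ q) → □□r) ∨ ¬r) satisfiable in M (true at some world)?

Let φ = ¬(((□q ∧ q) → □□r) ∨ ¬r). Evaluate φ at each world:
  w0 (successors {w3}): φ is false.
  w1 (successors {w0, w3}): φ is false.
  w2 (successors ∅): φ is false.
  w3 (successors {w1, w3}): φ is false.
  w4 (successors {w1, w2}): φ is false.
  w5 (successors {w4, w5}): φ is false.
For instance, at w4:
  At w4: ((□q ∧ q) → □□r) ∨ ¬r is true, so ¬(((□q ∧ q) → □□r) ∨ ¬r) is false.
    At w4: (□q ∧ q) → □□r is true, ¬r is true, so ((□q ∧ q) → □□r) ∨ ¬r is true.
      At w4: □q ∧ q is true, □□r is true, so (□q ∧ q) → □□r is true.

No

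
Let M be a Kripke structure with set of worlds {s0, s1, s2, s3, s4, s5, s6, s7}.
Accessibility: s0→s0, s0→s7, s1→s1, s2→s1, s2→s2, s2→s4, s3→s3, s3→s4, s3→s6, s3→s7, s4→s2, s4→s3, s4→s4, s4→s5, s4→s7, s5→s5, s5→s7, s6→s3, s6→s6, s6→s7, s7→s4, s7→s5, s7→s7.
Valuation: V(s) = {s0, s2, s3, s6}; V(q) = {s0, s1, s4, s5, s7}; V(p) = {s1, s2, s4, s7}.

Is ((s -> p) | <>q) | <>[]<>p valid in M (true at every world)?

Yes

Let φ = ((s -> p) | <>q) | <>[]<>p. Evaluate φ at each world:
  s0 (successors {s0, s7}): φ is true.
  s1 (successors {s1}): φ is true.
  s2 (successors {s1, s2, s4}): φ is true.
  s3 (successors {s3, s4, s6, s7}): φ is true.
  s4 (successors {s2, s3, s4, s5, s7}): φ is true.
  s5 (successors {s5, s7}): φ is true.
  s6 (successors {s3, s6, s7}): φ is true.
  s7 (successors {s4, s5, s7}): φ is true.
For instance, at s4:
  At s4: (s -> p) | <>q is true, <>[]<>p is true, so ((s -> p) | <>q) | <>[]<>p is true.
    At s4: s -> p is true, <>q is true, so (s -> p) | <>q is true.
      At s4: <>q requires q at some successor in {s2, s3, s4, s5, s7}.
        q holds at s4, so <>q is true at s4.
    At s4: <>[]<>p requires []<>p at some successor in {s2, s3, s4, s5, s7}.
      []<>p holds at s2, so <>[]<>p is true at s4.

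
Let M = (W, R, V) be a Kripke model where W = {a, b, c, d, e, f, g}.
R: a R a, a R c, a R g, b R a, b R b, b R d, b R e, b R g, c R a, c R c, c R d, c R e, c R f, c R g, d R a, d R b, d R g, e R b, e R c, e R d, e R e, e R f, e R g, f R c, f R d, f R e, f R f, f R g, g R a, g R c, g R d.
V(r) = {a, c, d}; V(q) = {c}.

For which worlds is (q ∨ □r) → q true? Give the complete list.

Recall that □ψ holds at a world iff ψ holds at every accessible world, and ◇ψ holds iff ψ holds at some accessible world.
Let φ = (q ∨ □r) → q. Evaluate φ at each world:
  a (successors {a, c, g}): φ is true.
  b (successors {a, b, d, e, g}): φ is true.
  c (successors {a, c, d, e, f, g}): φ is true.
  d (successors {a, b, g}): φ is true.
  e (successors {b, c, d, e, f, g}): φ is true.
  f (successors {c, d, e, f, g}): φ is true.
  g (successors {a, c, d}): φ is false.
For instance, at f:
  At f: q ∨ □r is false, q is false, so (q ∨ □r) → q is true.
    At f: q is false, □r is false, so q ∨ □r is false.
      At f: □r requires r at every successor {c, d, e, f, g}.
        r fails at e, so □r is false at f.
Satisfying worlds: {a, b, c, d, e, f}

a, b, c, d, e, f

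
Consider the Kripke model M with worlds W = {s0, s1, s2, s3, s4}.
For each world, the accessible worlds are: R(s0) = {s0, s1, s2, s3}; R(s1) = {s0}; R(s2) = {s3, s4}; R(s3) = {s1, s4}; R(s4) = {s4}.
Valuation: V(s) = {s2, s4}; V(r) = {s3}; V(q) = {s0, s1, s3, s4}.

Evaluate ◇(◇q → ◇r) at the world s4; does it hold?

Recall that ◇ψ holds at a world iff ψ holds at some accessible world.
At s4: ◇(◇q → ◇r) requires ◇q → ◇r at some successor in {s4}.
  At s4: ◇q → ◇r is false.
So ◇(◇q → ◇r) is false at s4.

No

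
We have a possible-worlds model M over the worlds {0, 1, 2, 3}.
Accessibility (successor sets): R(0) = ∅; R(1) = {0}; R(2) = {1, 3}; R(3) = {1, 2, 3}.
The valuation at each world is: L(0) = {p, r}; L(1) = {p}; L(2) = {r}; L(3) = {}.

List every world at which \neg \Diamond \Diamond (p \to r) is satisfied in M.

0, 1

Recall that \Diamond ψ holds at a world iff ψ holds at some accessible world.
Let φ = \neg \Diamond \Diamond (p \to r). Evaluate φ at each world:
  0 (successors ∅): φ is true.
  1 (successors {0}): φ is true.
  2 (successors {1, 3}): φ is false.
  3 (successors {1, 2, 3}): φ is false.
For instance, at 1:
  At 1: \Diamond \Diamond (p \to r) is false, so \neg \Diamond \Diamond (p \to r) is true.
    At 1: \Diamond \Diamond (p \to r) requires \Diamond (p \to r) at some successor in {0}.
      At 0: \Diamond (p \to r) is false.
    So \Diamond \Diamond (p \to r) is false at 1.
Satisfying worlds: {0, 1}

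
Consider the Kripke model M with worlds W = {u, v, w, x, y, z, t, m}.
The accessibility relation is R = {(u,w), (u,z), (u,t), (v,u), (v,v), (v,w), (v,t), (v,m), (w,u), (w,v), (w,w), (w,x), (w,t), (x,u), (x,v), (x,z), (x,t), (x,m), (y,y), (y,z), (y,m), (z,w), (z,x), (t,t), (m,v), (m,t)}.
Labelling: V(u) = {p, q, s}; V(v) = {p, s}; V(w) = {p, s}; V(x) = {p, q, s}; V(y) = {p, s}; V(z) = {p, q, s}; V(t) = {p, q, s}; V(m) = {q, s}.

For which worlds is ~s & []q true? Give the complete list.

none

Let φ = ~s & []q. Evaluate φ at each world:
  u (successors {w, z, t}): φ is false.
  v (successors {u, v, w, t, m}): φ is false.
  w (successors {u, v, w, x, t}): φ is false.
  x (successors {u, v, z, t, m}): φ is false.
  y (successors {y, z, m}): φ is false.
  z (successors {w, x}): φ is false.
  t (successors {t}): φ is false.
  m (successors {v, t}): φ is false.
For instance, at m:
  At m: ~s is false, []q is false, so ~s & []q is false.
    At m: []q requires q at every successor {v, t}.
      q fails at v, so []q is false at m.
Satisfying worlds: none.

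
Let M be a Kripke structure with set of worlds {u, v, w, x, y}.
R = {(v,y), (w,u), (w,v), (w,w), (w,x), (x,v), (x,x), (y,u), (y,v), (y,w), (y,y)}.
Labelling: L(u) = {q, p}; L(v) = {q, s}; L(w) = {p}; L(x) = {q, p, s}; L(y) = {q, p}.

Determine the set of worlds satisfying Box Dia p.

Recall that Box ψ holds at a world iff ψ holds at every accessible world, and Dia ψ holds iff ψ holds at some accessible world.
Let φ = Box Dia p. Evaluate φ at each world:
  u (successors ∅): φ is true.
  v (successors {y}): φ is true.
  w (successors {u, v, w, x}): φ is false.
  x (successors {v, x}): φ is true.
  y (successors {u, v, w, y}): φ is false.
For instance, at v:
  At v: Box Dia p requires Dia p at every successor {y}.
      At y: Dia p requires p at some successor in {u, v, w, y}.
        p holds at u, so Dia p is true at y.
  So Box Dia p is true at v.
Satisfying worlds: {u, v, x}

u, v, x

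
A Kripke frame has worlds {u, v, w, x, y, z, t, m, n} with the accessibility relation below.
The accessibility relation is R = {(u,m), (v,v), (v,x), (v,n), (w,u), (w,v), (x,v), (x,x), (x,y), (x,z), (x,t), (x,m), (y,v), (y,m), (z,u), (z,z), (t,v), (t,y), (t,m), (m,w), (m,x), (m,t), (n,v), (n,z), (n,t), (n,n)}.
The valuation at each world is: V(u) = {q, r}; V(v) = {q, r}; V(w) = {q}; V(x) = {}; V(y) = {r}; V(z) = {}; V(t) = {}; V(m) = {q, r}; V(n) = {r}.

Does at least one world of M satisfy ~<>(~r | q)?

Let φ = ~<>(~r | q). Evaluate φ at each world:
  u (successors {m}): φ is false.
  v (successors {v, x, n}): φ is false.
  w (successors {u, v}): φ is false.
  x (successors {v, x, y, z, t, m}): φ is false.
  y (successors {v, m}): φ is false.
  z (successors {u, z}): φ is false.
  t (successors {v, y, m}): φ is false.
  m (successors {w, x, t}): φ is false.
  n (successors {v, z, t, n}): φ is false.
For instance, at m:
  At m: <>(~r | q) is true, so ~<>(~r | q) is false.
    At m: <>(~r | q) requires ~r | q at some successor in {w, x, t}.
      ~r | q holds at w, so <>(~r | q) is true at m.

No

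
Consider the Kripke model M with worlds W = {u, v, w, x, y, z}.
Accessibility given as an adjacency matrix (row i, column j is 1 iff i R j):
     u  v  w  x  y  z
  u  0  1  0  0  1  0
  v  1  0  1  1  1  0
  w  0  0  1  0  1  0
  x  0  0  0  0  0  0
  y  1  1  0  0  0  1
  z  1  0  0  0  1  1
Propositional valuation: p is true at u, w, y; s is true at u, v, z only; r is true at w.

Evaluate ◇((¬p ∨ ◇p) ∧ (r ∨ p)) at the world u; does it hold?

Yes

Recall that ◇ψ holds at a world iff ψ holds at some accessible world.
At u: ◇((¬p ∨ ◇p) ∧ (r ∨ p)) requires (¬p ∨ ◇p) ∧ (r ∨ p) at some successor in {v, y}.
  (¬p ∨ ◇p) ∧ (r ∨ p) holds at y, so ◇((¬p ∨ ◇p) ∧ (r ∨ p)) is true at u.
    At y: ¬p ∨ ◇p is true, r ∨ p is true, so (¬p ∨ ◇p) ∧ (r ∨ p) is true.
      At y: ¬p is false, ◇p is true, so ¬p ∨ ◇p is true.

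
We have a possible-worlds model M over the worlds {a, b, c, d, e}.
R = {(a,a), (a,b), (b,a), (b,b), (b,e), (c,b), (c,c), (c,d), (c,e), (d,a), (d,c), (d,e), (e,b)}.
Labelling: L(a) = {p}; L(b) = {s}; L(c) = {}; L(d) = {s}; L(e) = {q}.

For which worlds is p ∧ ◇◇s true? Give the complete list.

a

Recall that ◇ψ holds at a world iff ψ holds at some accessible world.
Let φ = p ∧ ◇◇s. Evaluate φ at each world:
  a (successors {a, b}): φ is true.
  b (successors {a, b, e}): φ is false.
  c (successors {b, c, d, e}): φ is false.
  d (successors {a, c, e}): φ is false.
  e (successors {b}): φ is false.
For instance, at e:
  At e: p is false, ◇◇s is true, so p ∧ ◇◇s is false.
    At e: ◇◇s requires ◇s at some successor in {b}.
      ◇s holds at b, so ◇◇s is true at e.
Satisfying worlds: {a}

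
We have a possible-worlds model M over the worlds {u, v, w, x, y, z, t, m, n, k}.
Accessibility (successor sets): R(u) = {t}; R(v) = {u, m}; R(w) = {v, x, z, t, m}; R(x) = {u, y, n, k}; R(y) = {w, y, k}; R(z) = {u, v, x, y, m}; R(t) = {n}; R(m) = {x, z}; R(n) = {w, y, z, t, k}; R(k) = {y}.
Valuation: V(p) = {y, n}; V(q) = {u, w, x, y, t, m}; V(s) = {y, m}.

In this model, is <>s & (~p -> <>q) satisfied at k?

At k: <>s is true, ~p -> <>q is true, so <>s & (~p -> <>q) is true.
  At k: <>s requires s at some successor in {y}.
    s holds at y, so <>s is true at k.
  At k: ~p is true, <>q is true, so ~p -> <>q is true.
    At k: <>q requires q at some successor in {y}.
      q holds at y, so <>q is true at k.

Yes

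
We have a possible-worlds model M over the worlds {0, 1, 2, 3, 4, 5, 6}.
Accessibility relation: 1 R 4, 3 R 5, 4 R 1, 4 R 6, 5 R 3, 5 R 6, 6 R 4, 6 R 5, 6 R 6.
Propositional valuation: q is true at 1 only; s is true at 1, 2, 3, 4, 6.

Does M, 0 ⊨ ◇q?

Recall that ◇ψ holds at a world iff ψ holds at some accessible world.
At 0: no accessible worlds, so ◇q is false.

No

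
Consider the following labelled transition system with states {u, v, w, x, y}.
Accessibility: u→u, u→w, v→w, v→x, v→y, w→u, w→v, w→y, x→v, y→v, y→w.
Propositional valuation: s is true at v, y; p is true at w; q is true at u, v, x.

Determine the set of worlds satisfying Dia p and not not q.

u, v

Let φ = Dia p and not not q. Evaluate φ at each world:
  u (successors {u, w}): φ is true.
  v (successors {w, x, y}): φ is true.
  w (successors {u, v, y}): φ is false.
  x (successors {v}): φ is false.
  y (successors {v, w}): φ is false.
For instance, at w:
  At w: Dia p is false, not not q is false, so Dia p and not not q is false.
    At w: Dia p requires p at some successor in {u, v, y}.
      At u: p is false.
      At v: p is false.
      At y: p is false.
    So Dia p is false at w.
Satisfying worlds: {u, v}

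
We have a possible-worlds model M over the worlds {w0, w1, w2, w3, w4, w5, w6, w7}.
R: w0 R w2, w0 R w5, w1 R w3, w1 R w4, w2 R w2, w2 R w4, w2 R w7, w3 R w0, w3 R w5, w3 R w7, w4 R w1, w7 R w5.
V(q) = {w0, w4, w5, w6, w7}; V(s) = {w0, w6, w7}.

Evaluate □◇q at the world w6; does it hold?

At w6: no accessible worlds, so □◇q holds vacuously.

Yes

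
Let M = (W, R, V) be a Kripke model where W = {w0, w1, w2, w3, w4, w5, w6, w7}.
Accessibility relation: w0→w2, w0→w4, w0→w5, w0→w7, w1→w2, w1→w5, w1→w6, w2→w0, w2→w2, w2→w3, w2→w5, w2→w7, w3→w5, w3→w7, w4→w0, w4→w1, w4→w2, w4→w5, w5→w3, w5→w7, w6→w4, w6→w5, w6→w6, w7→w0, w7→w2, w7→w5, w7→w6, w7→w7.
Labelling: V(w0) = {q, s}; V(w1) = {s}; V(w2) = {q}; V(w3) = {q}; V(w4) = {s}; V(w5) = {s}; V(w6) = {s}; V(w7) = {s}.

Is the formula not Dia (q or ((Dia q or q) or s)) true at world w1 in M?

No

At w1: Dia (q or ((Dia q or q) or s)) is true, so not Dia (q or ((Dia q or q) or s)) is false.
  At w1: Dia (q or ((Dia q or q) or s)) requires q or ((Dia q or q) or s) at some successor in {w2, w5, w6}.
    q or ((Dia q or q) or s) holds at w2, so Dia (q or ((Dia q or q) or s)) is true at w1.
      At w2: q is true, (Dia q or q) or s is true, so q or ((Dia q or q) or s) is true.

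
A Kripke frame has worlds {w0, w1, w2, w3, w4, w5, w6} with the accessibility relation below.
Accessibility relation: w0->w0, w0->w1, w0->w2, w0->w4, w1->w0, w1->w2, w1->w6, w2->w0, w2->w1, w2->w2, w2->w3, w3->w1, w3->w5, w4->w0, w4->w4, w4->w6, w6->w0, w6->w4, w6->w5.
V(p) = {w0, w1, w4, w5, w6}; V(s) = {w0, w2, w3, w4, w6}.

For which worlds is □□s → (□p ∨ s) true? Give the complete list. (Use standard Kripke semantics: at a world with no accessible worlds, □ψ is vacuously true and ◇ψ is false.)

w0, w1, w2, w3, w4, w5, w6

Let φ = □□s → (□p ∨ s). Evaluate φ at each world:
  w0 (successors {w0, w1, w2, w4}): φ is true.
  w1 (successors {w0, w2, w6}): φ is true.
  w2 (successors {w0, w1, w2, w3}): φ is true.
  w3 (successors {w1, w5}): φ is true.
  w4 (successors {w0, w4, w6}): φ is true.
  w5 (successors ∅): φ is true.
  w6 (successors {w0, w4, w5}): φ is true.
For instance, at w6:
  At w6: □□s is false, □p ∨ s is true, so □□s → (□p ∨ s) is true.
    At w6: □□s requires □s at every successor {w0, w4, w5}.
      □s fails at w0, so □□s is false at w6.
    At w6: □p is true, s is true, so □p ∨ s is true.
      At w6: □p requires p at every successor {w0, w4, w5}.
        At w0: p is true.
        At w4: p is true.
        At w5: p is true.
      So □p is true at w6.
Satisfying worlds: {w0, w1, w2, w3, w4, w5, w6}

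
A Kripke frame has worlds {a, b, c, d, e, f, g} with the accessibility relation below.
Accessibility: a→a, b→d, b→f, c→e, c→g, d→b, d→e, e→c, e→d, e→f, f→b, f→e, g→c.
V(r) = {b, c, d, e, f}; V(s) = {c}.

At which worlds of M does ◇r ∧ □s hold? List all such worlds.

Let φ = ◇r ∧ □s. Evaluate φ at each world:
  a (successors {a}): φ is false.
  b (successors {d, f}): φ is false.
  c (successors {e, g}): φ is false.
  d (successors {b, e}): φ is false.
  e (successors {c, d, f}): φ is false.
  f (successors {b, e}): φ is false.
  g (successors {c}): φ is true.
For instance, at d:
  At d: ◇r is true, □s is false, so ◇r ∧ □s is false.
    At d: ◇r requires r at some successor in {b, e}.
      r holds at b, so ◇r is true at d.
    At d: □s requires s at every successor {b, e}.
      s fails at b, so □s is false at d.
Satisfying worlds: {g}

g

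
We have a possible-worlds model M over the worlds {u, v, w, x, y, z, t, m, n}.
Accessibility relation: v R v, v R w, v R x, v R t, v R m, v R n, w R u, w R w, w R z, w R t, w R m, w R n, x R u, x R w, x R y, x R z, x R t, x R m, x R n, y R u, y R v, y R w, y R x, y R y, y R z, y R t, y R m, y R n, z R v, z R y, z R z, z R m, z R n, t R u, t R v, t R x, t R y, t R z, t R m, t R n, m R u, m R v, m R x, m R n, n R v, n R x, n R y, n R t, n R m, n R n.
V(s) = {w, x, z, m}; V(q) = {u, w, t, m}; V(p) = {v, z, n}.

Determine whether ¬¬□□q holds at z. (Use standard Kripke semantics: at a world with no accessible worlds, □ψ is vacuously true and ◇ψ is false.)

No

At z: ¬□□q is true, so ¬¬□□q is false.
  At z: □□q is false, so ¬□□q is true.
    At z: □□q requires □q at every successor {v, y, z, m, n}.
      □q fails at v, so □□q is false at z.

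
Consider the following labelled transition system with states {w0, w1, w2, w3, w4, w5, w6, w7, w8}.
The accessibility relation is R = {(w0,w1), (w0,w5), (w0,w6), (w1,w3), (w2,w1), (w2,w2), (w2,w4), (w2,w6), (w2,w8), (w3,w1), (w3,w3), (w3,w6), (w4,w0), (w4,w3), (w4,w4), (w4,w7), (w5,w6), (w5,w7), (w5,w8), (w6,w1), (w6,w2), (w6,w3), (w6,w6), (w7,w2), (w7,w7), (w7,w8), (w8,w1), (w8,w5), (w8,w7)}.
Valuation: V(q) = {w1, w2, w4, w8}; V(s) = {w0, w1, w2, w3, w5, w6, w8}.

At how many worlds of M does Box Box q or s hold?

7

Let φ = Box Box q or s. Evaluate φ at each world:
  w0 (successors {w1, w5, w6}): φ is true.
  w1 (successors {w3}): φ is true.
  w2 (successors {w1, w2, w4, w6, w8}): φ is true.
  w3 (successors {w1, w3, w6}): φ is true.
  w4 (successors {w0, w3, w4, w7}): φ is false.
  w5 (successors {w6, w7, w8}): φ is true.
  w6 (successors {w1, w2, w3, w6}): φ is true.
  w7 (successors {w2, w7, w8}): φ is false.
  w8 (successors {w1, w5, w7}): φ is true.
For instance, at w2:
  At w2: Box Box q is false, s is true, so Box Box q or s is true.
    At w2: Box Box q requires Box q at every successor {w1, w2, w4, w6, w8}.
      Box q fails at w1, so Box Box q is false at w2.
Satisfying worlds: {w0, w1, w2, w3, w5, w6, w8}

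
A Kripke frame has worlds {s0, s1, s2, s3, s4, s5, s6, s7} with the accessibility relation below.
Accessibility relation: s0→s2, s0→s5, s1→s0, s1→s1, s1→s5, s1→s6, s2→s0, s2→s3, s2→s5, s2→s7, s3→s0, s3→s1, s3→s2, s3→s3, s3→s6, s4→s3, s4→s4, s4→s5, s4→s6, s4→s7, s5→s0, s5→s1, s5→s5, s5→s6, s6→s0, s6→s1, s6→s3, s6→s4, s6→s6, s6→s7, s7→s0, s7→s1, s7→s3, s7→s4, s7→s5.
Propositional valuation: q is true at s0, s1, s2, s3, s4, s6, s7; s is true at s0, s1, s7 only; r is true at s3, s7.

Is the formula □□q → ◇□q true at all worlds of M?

Let φ = □□q → ◇□q. Evaluate φ at each world:
  s0 (successors {s2, s5}): φ is true.
  s1 (successors {s0, s1, s5, s6}): φ is true.
  s2 (successors {s0, s3, s5, s7}): φ is true.
  s3 (successors {s0, s1, s2, s3, s6}): φ is true.
  s4 (successors {s3, s4, s5, s6, s7}): φ is true.
  s5 (successors {s0, s1, s5, s6}): φ is true.
  s6 (successors {s0, s1, s3, s4, s6, s7}): φ is true.
  s7 (successors {s0, s1, s3, s4, s5}): φ is true.
For instance, at s2:
  At s2: □□q is false, ◇□q is true, so □□q → ◇□q is true.
    At s2: □□q requires □q at every successor {s0, s3, s5, s7}.
      □q fails at s0, so □□q is false at s2.
    At s2: ◇□q requires □q at some successor in {s0, s3, s5, s7}.
      □q holds at s3, so ◇□q is true at s2.

Yes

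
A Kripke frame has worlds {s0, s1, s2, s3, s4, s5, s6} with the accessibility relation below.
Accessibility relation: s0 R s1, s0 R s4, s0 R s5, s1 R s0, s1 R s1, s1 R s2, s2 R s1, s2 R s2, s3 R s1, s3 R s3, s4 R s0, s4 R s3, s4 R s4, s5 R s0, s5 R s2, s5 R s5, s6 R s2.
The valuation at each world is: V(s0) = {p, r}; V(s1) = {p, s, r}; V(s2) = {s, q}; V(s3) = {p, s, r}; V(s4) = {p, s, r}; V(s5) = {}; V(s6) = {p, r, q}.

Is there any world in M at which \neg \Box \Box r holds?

Recall that \Box ψ holds at a world iff ψ holds at every accessible world, and \Diamond ψ holds iff ψ holds at some accessible world.
Let φ = \neg \Box \Box r. Evaluate φ at each world:
  s0 (successors {s1, s4, s5}): φ is true.
  s1 (successors {s0, s1, s2}): φ is true.
  s2 (successors {s1, s2}): φ is true.
  s3 (successors {s1, s3}): φ is true.
  s4 (successors {s0, s3, s4}): φ is true.
  s5 (successors {s0, s2, s5}): φ is true.
  s6 (successors {s2}): φ is true.
Detail at s0 (witness):
  At s0: \Box \Box r is false, so \neg \Box \Box r is true.
    At s0: \Box \Box r requires \Box r at every successor {s1, s4, s5}.
      \Box r fails at s1, so \Box \Box r is false at s0.

Yes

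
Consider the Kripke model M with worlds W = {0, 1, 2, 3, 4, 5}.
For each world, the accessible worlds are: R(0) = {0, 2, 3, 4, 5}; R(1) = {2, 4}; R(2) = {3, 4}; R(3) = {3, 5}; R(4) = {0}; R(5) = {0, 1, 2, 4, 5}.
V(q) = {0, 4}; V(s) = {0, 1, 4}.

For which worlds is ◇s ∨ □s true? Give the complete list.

0, 1, 2, 4, 5

Let φ = ◇s ∨ □s. Evaluate φ at each world:
  0 (successors {0, 2, 3, 4, 5}): φ is true.
  1 (successors {2, 4}): φ is true.
  2 (successors {3, 4}): φ is true.
  3 (successors {3, 5}): φ is false.
  4 (successors {0}): φ is true.
  5 (successors {0, 1, 2, 4, 5}): φ is true.
For instance, at 0:
  At 0: ◇s is true, □s is false, so ◇s ∨ □s is true.
    At 0: ◇s requires s at some successor in {0, 2, 3, 4, 5}.
      s holds at 0, so ◇s is true at 0.
    At 0: □s requires s at every successor {0, 2, 3, 4, 5}.
      s fails at 2, so □s is false at 0.
Satisfying worlds: {0, 1, 2, 4, 5}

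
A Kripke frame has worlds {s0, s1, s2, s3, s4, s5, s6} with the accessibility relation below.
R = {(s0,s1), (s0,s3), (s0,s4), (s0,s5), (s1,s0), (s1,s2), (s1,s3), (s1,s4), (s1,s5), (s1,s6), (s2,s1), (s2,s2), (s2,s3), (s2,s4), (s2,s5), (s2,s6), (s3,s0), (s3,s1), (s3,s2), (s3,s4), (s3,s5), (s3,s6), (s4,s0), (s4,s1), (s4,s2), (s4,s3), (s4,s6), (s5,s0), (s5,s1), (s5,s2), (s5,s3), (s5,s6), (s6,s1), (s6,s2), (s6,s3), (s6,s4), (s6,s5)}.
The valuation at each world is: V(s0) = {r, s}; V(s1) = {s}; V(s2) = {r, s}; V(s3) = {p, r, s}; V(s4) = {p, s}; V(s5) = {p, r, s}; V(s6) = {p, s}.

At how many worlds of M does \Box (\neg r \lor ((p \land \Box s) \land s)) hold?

Recall that \Box ψ holds at a world iff ψ holds at every accessible world, and \Diamond ψ holds iff ψ holds at some accessible world.
Let φ = \Box (\neg r \lor ((p \land \Box s) \land s)). Evaluate φ at each world:
  s0 (successors {s1, s3, s4, s5}): φ is true.
  s1 (successors {s0, s2, s3, s4, s5, s6}): φ is false.
  s2 (successors {s1, s2, s3, s4, s5, s6}): φ is false.
  s3 (successors {s0, s1, s2, s4, s5, s6}): φ is false.
  s4 (successors {s0, s1, s2, s3, s6}): φ is false.
  s5 (successors {s0, s1, s2, s3, s6}): φ is false.
  s6 (successors {s1, s2, s3, s4, s5}): φ is false.
For instance, at s1:
  At s1: \Box (\neg r \lor ((p \land \Box s) \land s)) requires \neg r \lor ((p \land \Box s) \land s) at every successor {s0, s2, s3, s4, s5, s6}.
    \neg r \lor ((p \land \Box s) \land s) fails at s0, so \Box (\neg r \lor ((p \land \Box s) \land s)) is false at s1.
      At s0: \neg r is false, (p \land \Box s) \land s is false, so \neg r \lor ((p \land \Box s) \land s) is false.
Satisfying worlds: {s0}

1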